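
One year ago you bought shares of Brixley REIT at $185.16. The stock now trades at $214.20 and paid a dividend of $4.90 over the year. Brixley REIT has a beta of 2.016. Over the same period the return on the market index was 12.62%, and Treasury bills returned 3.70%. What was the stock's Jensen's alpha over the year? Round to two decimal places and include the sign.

Realised HPR = (P1 + D1 − P0) / P0 = (214.20 + 4.90 − 185.16) / 185.16 = 33.94 / 185.16 = 18.3301%
MRP = 12.62% − 3.70% = 8.92%
CAPM required = R_f + β·MRP = 3.70% + 2.016 × 8.92% = 21.68272%
α = realised − required = 18.3301% − 21.68272% = -3.35%

-3.35%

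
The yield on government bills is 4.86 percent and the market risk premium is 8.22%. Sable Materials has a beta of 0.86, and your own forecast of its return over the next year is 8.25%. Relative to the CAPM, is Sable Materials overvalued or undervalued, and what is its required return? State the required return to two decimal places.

Overvalued; required return 11.93%

Required return = R_f + β·MRP = 4.86% + 0.86 × 8.22% = 11.93%
Forecast 8.25% < required 11.93% → the stock plots below the SML → overvalued.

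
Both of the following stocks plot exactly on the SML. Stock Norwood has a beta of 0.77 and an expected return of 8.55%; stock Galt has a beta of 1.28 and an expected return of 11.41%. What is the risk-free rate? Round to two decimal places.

Both satisfy E(R) = R_f + β·MRP, so the slope of the SML is
MRP = (11.41% − 8.55%) / (1.28 − 0.77) = 2.86% / 0.51 = 5.6078%
R_f = E(R_Norwood) − β_Norwood·MRP = 8.55% − 0.77 × 5.6078% = 4.2320%

4.23%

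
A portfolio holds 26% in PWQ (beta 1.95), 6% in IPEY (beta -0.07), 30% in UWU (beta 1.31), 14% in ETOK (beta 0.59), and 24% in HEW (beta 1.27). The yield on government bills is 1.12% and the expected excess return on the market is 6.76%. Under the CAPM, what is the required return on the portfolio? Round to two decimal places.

β_P = Σ w_i β_i = 0.26×1.95 + 0.06×-0.07 + 0.30×1.31 + 0.14×0.59 + 0.24×1.27 = 1.2832
E(R_P) = R_f + β_P × MRP = 1.12% + 1.2832 × 6.76% = 9.79%

9.79%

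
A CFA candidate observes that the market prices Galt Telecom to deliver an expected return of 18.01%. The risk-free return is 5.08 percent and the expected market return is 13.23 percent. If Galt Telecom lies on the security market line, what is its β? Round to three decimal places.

1.587

MRP = 13.23% − 5.08% = 8.15%
β = (E(R) − R_f) / MRP = (18.01% − 5.08%) / 8.15% = 12.93% / 8.15% = 1.587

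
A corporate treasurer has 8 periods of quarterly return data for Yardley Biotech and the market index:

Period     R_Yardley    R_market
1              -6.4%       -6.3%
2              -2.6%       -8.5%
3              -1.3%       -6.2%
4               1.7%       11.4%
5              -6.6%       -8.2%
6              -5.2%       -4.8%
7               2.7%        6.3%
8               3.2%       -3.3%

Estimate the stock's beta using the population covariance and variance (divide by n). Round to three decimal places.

Mean R_i = (-6.4 − 2.6 − 1.3 + 1.7 − 6.6 − 5.2 + 2.7 + 3.2) / 8 = -1.8125%
Mean R_m = (-6.3 − 8.5 − 6.2 + 11.4 − 8.2 − 4.8 + 6.3 − 3.3) / 8 = -2.4500%
Σ(R_i − R̄_i)(R_m − R̄_m) = 139.8650  ⇒  Cov = 139.8650 / 8 = 17.4831
Σ(R_m − R̄_m)² = 373.1800  ⇒  Var(R_m) = 373.1800 / 8 = 46.6475
β = Cov / Var(R_m) = 17.4831 / 46.6475 = 0.3748

0.375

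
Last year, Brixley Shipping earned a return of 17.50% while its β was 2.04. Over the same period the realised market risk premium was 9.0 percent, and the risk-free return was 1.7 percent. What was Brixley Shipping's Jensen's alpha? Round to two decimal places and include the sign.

-2.56%

CAPM benchmark = R_f + β(R_m − R_f) = 1.7% + 2.04 × 9.0% = 20.0600%
α = actual − benchmark = 17.50% − 20.0600% = -2.56%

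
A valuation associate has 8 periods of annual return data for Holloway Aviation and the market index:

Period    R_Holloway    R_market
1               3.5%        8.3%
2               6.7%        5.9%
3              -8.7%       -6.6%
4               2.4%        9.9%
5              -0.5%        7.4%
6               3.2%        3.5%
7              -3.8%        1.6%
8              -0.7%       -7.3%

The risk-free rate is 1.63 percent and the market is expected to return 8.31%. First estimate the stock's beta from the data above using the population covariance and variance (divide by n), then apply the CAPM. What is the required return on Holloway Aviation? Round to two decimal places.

4.94%

Mean R_i = (3.5 + 6.7 − 8.7 + 2.4 − 0.5 + 3.2 − 3.8 − 0.7) / 8 = 0.2625%
Mean R_m = (8.3 + 5.9 − 6.6 + 9.9 + 7.4 + 3.5 + 1.6 − 7.3) / 8 = 2.8375%
Σ(R_i − R̄_i)(R_m − R̄_m) = 150.3313  ⇒  Cov = 150.3313 / 8 = 18.7914
Σ(R_m − R̄_m)² = 303.7188  ⇒  Var(R_m) = 303.7188 / 8 = 37.9649
β = Cov / Var(R_m) = 18.7914 / 37.9649 = 0.4950
MRP = 8.31% − 1.63% = 6.68%
E(R) = R_f + β × MRP = 1.63% + 0.4950 × 6.68% = 4.94%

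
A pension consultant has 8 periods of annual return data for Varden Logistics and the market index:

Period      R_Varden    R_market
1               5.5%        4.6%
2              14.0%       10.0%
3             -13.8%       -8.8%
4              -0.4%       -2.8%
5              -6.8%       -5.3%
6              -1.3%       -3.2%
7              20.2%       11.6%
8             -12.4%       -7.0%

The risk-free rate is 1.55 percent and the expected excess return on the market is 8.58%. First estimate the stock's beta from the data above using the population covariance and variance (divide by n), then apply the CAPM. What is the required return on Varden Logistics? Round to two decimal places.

14.57%

Mean R_i = (5.5 + 14.0 − 13.8 − 0.4 − 6.8 − 1.3 + 20.2 − 12.4) / 8 = 0.6250%
Mean R_m = (4.6 + 10.0 − 8.8 − 2.8 − 5.3 − 3.2 + 11.6 − 7.0) / 8 = -0.1125%
Σ(R_i − R̄_i)(R_m − R̄_m) = 649.7425  ⇒  Cov = 649.7425 / 8 = 81.2178
Σ(R_m − R̄_m)² = 428.2288  ⇒  Var(R_m) = 428.2288 / 8 = 53.5286
β = Cov / Var(R_m) = 81.2178 / 53.5286 = 1.5173
E(R) = R_f + β × MRP = 1.55% + 1.5173 × 8.58% = 14.57%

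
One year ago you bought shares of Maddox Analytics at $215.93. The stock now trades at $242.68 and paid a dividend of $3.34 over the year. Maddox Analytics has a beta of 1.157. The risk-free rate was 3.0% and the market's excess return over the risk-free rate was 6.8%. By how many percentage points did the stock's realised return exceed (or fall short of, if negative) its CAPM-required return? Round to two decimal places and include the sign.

Realised HPR = (P1 + D1 − P0) / P0 = (242.68 + 3.34 − 215.93) / 215.93 = 30.09 / 215.93 = 13.9351%
CAPM required = R_f + β·MRP = 3.0% + 1.157 × 6.8% = 10.8676%
α = realised − required = 13.9351% − 10.8676% = +3.07%

+3.07%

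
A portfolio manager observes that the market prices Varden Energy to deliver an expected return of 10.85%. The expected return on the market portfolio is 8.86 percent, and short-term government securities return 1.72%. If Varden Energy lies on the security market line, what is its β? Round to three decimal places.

1.279

MRP = 8.86% − 1.72% = 7.14%
β = (E(R) − R_f) / MRP = (10.85% − 1.72%) / 7.14% = 9.13% / 7.14% = 1.279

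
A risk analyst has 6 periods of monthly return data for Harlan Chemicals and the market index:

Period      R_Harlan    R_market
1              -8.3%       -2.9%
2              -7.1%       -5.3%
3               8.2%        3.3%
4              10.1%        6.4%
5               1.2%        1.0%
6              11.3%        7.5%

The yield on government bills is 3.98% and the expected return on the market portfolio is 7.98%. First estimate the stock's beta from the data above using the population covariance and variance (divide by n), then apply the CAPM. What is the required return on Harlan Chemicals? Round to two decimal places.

Mean R_i = (-8.3 − 7.1 + 8.2 + 10.1 + 1.2 + 11.3) / 6 = 2.5667%
Mean R_m = (-2.9 − 5.3 + 3.3 + 6.4 + 1.0 + 7.5) / 6 = 1.6667%
Σ(R_i − R̄_i)(R_m − R̄_m) = 213.6833  ⇒  Cov = 213.6833 / 6 = 35.6139
Σ(R_m − R̄_m)² = 128.9333  ⇒  Var(R_m) = 128.9333 / 6 = 21.4889
β = Cov / Var(R_m) = 35.6139 / 21.4889 = 1.6573
MRP = 7.98% − 3.98% = 4.00%
E(R) = R_f + β × MRP = 3.98% + 1.6573 × 4.00% = 10.61%

10.61%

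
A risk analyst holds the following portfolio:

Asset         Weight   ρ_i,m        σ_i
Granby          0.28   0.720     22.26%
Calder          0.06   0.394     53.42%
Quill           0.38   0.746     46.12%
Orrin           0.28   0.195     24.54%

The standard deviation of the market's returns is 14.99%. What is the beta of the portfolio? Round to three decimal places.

β_Granby = 0.720 × 22.26% / 14.99% = 1.0692
β_Calder = 0.394 × 53.42% / 14.99% = 1.4041
β_Quill = 0.746 × 46.12% / 14.99% = 2.2952
β_Orrin = 0.195 × 24.54% / 14.99% = 0.3192
β_P = Σ w_i β_i = 0.28×1.0692 + 0.06×1.4041 + 0.38×2.2952 + 0.28×0.3192 = 1.3452

1.345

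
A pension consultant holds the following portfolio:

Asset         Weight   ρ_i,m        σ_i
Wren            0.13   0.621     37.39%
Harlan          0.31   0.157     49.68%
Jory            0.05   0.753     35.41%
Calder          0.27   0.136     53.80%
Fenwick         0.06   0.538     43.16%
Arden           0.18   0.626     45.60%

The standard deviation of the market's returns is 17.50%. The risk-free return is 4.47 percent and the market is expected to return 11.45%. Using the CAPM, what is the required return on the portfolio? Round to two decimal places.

10.56%

β_Wren = 0.621 × 37.39% / 17.50% = 1.3268
β_Harlan = 0.157 × 49.68% / 17.50% = 0.4457
β_Jory = 0.753 × 35.41% / 17.50% = 1.5236
β_Calder = 0.136 × 53.80% / 17.50% = 0.4181
β_Fenwick = 0.538 × 43.16% / 17.50% = 1.3269
β_Arden = 0.626 × 45.60% / 17.50% = 1.6312
β_P = Σ w_i β_i = 0.13×1.3268 + 0.31×0.4457 + 0.05×1.5236 + 0.27×0.4181 + 0.06×1.3269 + 0.18×1.6312 = 0.8729
MRP = 11.45% − 4.47% = 6.98%
E(R_P) = R_f + β_P × MRP = 4.47% + 0.8729 × 6.98% = 10.56%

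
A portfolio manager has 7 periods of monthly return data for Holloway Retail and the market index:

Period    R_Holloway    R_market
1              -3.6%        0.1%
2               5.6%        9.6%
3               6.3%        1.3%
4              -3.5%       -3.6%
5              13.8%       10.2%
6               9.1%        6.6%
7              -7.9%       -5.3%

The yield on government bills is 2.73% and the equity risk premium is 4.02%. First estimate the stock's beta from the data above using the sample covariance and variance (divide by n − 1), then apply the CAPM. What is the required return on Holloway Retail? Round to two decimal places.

7.30%

Mean R_i = (-3.6 + 5.6 + 6.3 − 3.5 + 13.8 + 9.1 − 7.9) / 7 = 2.8286%
Mean R_m = (0.1 + 9.6 + 1.3 − 3.6 + 10.2 + 6.6 − 5.3) / 7 = 2.7000%
Σ(R_i − R̄_i)(R_m − R̄_m) = 263.4200  ⇒  Cov = 263.4200 / 6 = 43.9033
Σ(R_m − R̄_m)² = 231.4800  ⇒  Var(R_m) = 231.4800 / 6 = 38.5800
β = Cov / Var(R_m) = 43.9033 / 38.5800 = 1.1380
E(R) = R_f + β × MRP = 2.73% + 1.1380 × 4.02% = 7.30%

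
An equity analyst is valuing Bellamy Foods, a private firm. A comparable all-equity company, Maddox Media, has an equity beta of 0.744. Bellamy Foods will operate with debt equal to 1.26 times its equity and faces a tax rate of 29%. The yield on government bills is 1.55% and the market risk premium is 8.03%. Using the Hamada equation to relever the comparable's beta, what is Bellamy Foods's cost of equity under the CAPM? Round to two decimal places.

12.87%

β_L = β_U × [1 + (1 − t)(D/E)] = 0.744 × [1 + (1 − 0.29) × 1.26]
    = 0.744 × [1 + 0.71 × 1.26] = 0.744 × 1.8946 = 1.4096
E(R) = R_f + β_L × MRP = 1.55% + 1.4096 × 8.03% = 12.87%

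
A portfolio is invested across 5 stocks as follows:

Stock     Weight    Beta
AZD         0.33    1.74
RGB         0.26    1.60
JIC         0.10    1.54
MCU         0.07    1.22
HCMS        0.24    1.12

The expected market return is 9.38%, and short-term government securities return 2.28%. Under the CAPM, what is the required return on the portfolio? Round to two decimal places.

12.92%

β_P = Σ w_i β_i = 0.33×1.74 + 0.26×1.60 + 0.10×1.54 + 0.07×1.22 + 0.24×1.12 = 1.4984
MRP = 9.38% − 2.28% = 7.10%
E(R_P) = R_f + β_P × MRP = 2.28% + 1.4984 × 7.10% = 12.92%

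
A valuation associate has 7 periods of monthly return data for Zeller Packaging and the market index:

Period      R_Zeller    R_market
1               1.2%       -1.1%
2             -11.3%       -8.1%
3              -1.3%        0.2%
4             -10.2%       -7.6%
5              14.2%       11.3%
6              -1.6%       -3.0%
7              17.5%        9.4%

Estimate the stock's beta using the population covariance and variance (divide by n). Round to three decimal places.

Mean R_i = (1.2 − 11.3 − 1.3 − 10.2 + 14.2 − 1.6 + 17.5) / 7 = 1.2143%
Mean R_m = (-1.1 − 8.1 + 0.2 − 7.6 + 11.3 − 3.0 + 9.4) / 7 = 0.1571%
Σ(R_i − R̄_i)(R_m − R̄_m) = 495.8943  ⇒  Cov = 495.8943 / 7 = 70.8420
Σ(R_m − R̄_m)² = 349.4971  ⇒  Var(R_m) = 349.4971 / 7 = 49.9282
β = Cov / Var(R_m) = 70.8420 / 49.9282 = 1.4189

1.419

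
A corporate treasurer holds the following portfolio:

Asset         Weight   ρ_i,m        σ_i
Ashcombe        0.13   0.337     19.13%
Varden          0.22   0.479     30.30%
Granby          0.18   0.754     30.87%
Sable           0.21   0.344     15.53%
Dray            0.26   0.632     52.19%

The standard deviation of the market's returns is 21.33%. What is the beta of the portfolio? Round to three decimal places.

0.840

β_Ashcombe = 0.337 × 19.13% / 21.33% = 0.3022
β_Varden = 0.479 × 30.30% / 21.33% = 0.6804
β_Granby = 0.754 × 30.87% / 21.33% = 1.0912
β_Sable = 0.344 × 15.53% / 21.33% = 0.2505
β_Dray = 0.632 × 52.19% / 21.33% = 1.5464
β_P = Σ w_i β_i = 0.13×0.3022 + 0.22×0.6804 + 0.18×1.0912 + 0.21×0.2505 + 0.26×1.5464 = 0.8401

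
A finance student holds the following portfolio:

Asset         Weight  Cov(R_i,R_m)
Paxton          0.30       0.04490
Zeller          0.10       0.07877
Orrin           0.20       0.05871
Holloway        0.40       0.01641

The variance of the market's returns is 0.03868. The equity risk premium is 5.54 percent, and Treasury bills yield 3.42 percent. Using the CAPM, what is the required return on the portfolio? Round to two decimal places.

9.10%

β_Paxton = 0.04490 / 0.03868 = 1.1608
β_Zeller = 0.07877 / 0.03868 = 2.0365
β_Orrin = 0.05871 / 0.03868 = 1.5178
β_Holloway = 0.01641 / 0.03868 = 0.4243
β_P = Σ w_i β_i = 0.30×1.1608 + 0.10×2.0365 + 0.20×1.5178 + 0.40×0.4243 = 1.0252
E(R_P) = R_f + β_P × MRP = 3.42% + 1.0252 × 5.54% = 9.10%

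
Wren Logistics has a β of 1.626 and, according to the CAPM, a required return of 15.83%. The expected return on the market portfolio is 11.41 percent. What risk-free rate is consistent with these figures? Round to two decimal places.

4.35%

E(R) = R_f + β(E(R_m) − R_f) = R_f(1 − β) + β·E(R_m)
15.83% = R_f × (1 − 1.626) + 1.626 × 11.41%
15.83% = R_f × -0.626 + 18.55266%
R_f = (15.83% − 18.55266%) / -0.626 = 4.35%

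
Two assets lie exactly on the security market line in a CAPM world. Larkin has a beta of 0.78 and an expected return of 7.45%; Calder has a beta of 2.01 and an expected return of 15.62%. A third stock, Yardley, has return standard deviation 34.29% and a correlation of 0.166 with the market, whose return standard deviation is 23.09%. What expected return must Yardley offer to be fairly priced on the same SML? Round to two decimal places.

MRP = (15.62% − 7.45%) / (2.01 − 0.78) = 6.6423%
R_f = 7.45% − 0.78 × 6.6423% = 2.2690%
β_Yardley = ρ·σ_i/σ_m = 0.166 × 34.29 / 23.09 = 0.2465
E(R_Yardley) = R_f + β × MRP = 2.2690% + 0.2465 × 6.6423% = 3.91%

3.91%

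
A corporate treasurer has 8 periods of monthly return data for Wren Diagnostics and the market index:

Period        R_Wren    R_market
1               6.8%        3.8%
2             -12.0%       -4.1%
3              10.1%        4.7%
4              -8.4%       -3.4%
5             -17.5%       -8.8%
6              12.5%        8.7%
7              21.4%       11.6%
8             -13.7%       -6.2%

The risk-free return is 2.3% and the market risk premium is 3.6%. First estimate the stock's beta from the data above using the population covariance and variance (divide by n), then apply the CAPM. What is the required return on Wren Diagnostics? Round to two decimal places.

Mean R_i = (6.8 − 12.0 + 10.1 − 8.4 − 17.5 + 12.5 + 21.4 − 13.7) / 8 = -0.1000%
Mean R_m = (3.8 − 4.1 + 4.7 − 3.4 − 8.8 + 8.7 + 11.6 − 6.2) / 8 = 0.7875%
Σ(R_i − R̄_i)(R_m − R̄_m) = 747.6300  ⇒  Cov = 747.6300 / 8 = 93.4538
Σ(R_m − R̄_m)² = 386.0688  ⇒  Var(R_m) = 386.0688 / 8 = 48.2586
β = Cov / Var(R_m) = 93.4538 / 48.2586 = 1.9365
E(R) = R_f + β × MRP = 2.3% + 1.9365 × 3.6% = 9.27%

9.27%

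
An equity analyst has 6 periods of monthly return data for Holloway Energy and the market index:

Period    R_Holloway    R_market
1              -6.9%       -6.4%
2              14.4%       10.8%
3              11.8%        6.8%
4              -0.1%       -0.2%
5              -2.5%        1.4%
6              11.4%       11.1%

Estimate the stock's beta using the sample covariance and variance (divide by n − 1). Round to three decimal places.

1.236

Mean R_i = (-6.9 + 14.4 + 11.8 − 0.1 − 2.5 + 11.4) / 6 = 4.6833%
Mean R_m = (-6.4 + 10.8 + 6.8 − 0.2 + 1.4 + 11.1) / 6 = 3.9167%
Σ(R_i − R̄_i)(R_m − R̄_m) = 292.9217  ⇒  Cov = 292.9217 / 5 = 58.5843
Σ(R_m − R̄_m)² = 237.0083  ⇒  Var(R_m) = 237.0083 / 5 = 47.4017
β = Cov / Var(R_m) = 58.5843 / 47.4017 = 1.2359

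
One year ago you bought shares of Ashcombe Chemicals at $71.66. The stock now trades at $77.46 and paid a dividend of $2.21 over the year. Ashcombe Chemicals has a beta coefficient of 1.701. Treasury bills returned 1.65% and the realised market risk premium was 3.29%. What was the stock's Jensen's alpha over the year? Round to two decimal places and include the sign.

Realised HPR = (P1 + D1 − P0) / P0 = (77.46 + 2.21 − 71.66) / 71.66 = 8.01 / 71.66 = 11.1778%
CAPM required = R_f + β·MRP = 1.65% + 1.701 × 3.29% = 7.24629%
α = realised − required = 11.1778% − 7.24629% = +3.93%

+3.93%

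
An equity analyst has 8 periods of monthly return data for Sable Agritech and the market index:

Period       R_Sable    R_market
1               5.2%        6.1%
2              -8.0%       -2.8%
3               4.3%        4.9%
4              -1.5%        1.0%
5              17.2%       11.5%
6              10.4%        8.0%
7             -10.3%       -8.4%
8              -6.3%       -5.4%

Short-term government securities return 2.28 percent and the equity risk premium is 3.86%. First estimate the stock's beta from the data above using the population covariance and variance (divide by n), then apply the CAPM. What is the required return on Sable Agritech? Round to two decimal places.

7.47%

Mean R_i = (5.2 − 8.0 + 4.3 − 1.5 + 17.2 + 10.4 − 10.3 − 6.3) / 8 = 1.3750%
Mean R_m = (6.1 − 2.8 + 4.9 + 1.0 + 11.5 + 8.0 − 8.4 − 5.4) / 8 = 1.8625%
Σ(R_i − R̄_i)(R_m − R̄_m) = 454.7425  ⇒  Cov = 454.7425 / 8 = 56.8428
Σ(R_m − R̄_m)² = 338.2788  ⇒  Var(R_m) = 338.2788 / 8 = 42.2849
β = Cov / Var(R_m) = 56.8428 / 42.2849 = 1.3443
E(R) = R_f + β × MRP = 2.28% + 1.3443 × 3.86% = 7.47%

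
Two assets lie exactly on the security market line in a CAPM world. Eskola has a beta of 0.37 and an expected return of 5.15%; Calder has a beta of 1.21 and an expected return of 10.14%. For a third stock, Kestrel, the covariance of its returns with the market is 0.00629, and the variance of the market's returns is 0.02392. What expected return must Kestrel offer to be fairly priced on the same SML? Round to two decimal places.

MRP = (10.14% − 5.15%) / (1.21 − 0.37) = 5.9405%
R_f = 5.15% − 0.37 × 5.9405% = 2.9520%
β_Kestrel = Cov / Var(R_m) = 0.00629 / 0.02392 = 0.2630
E(R_Kestrel) = R_f + β × MRP = 2.9520% + 0.2630 × 5.9405% = 4.51%

4.51%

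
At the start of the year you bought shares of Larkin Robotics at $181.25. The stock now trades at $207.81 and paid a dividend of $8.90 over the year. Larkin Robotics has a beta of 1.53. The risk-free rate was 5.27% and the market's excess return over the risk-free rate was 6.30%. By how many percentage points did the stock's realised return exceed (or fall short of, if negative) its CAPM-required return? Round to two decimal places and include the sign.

Realised HPR = (P1 + D1 − P0) / P0 = (207.81 + 8.90 − 181.25) / 181.25 = 35.46 / 181.25 = 19.5641%
CAPM required = R_f + β·MRP = 5.27% + 1.53 × 6.30% = 14.9090%
α = realised − required = 19.5641% − 14.9090% = +4.66%

+4.66%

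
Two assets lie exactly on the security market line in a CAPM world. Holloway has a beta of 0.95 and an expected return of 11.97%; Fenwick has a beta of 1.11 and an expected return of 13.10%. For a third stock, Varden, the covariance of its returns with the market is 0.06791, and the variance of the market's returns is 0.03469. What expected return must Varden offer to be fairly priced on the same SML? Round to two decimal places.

MRP = (13.10% − 11.97%) / (1.11 − 0.95) = 7.0625%
R_f = 11.97% − 0.95 × 7.0625% = 5.2606%
β_Varden = Cov / Var(R_m) = 0.06791 / 0.03469 = 1.9576
E(R_Varden) = R_f + β × MRP = 5.2606% + 1.9576 × 7.0625% = 19.09%

19.09%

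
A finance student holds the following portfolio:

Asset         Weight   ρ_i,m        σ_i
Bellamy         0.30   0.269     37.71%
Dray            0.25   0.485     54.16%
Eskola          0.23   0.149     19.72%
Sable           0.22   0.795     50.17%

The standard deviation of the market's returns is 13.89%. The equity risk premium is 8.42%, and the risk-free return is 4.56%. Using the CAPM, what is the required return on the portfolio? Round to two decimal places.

16.11%

β_Bellamy = 0.269 × 37.71% / 13.89% = 0.7303
β_Dray = 0.485 × 54.16% / 13.89% = 1.8911
β_Eskola = 0.149 × 19.72% / 13.89% = 0.2115
β_Sable = 0.795 × 50.17% / 13.89% = 2.8715
β_P = Σ w_i β_i = 0.30×0.7303 + 0.25×1.8911 + 0.23×0.2115 + 0.22×2.8715 = 1.3722
E(R_P) = R_f + β_P × MRP = 4.56% + 1.3722 × 8.42% = 16.11%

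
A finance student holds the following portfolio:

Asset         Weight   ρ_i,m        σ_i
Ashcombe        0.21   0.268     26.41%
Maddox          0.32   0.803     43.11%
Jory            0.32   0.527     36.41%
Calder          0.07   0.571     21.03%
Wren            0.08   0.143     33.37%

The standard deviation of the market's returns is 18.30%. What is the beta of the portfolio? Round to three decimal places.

β_Ashcombe = 0.268 × 26.41% / 18.30% = 0.3868
β_Maddox = 0.803 × 43.11% / 18.30% = 1.8917
β_Jory = 0.527 × 36.41% / 18.30% = 1.0485
β_Calder = 0.571 × 21.03% / 18.30% = 0.6562
β_Wren = 0.143 × 33.37% / 18.30% = 0.2608
β_P = Σ w_i β_i = 0.21×0.3868 + 0.32×1.8917 + 0.32×1.0485 + 0.07×0.6562 + 0.08×0.2608 = 1.0889

1.089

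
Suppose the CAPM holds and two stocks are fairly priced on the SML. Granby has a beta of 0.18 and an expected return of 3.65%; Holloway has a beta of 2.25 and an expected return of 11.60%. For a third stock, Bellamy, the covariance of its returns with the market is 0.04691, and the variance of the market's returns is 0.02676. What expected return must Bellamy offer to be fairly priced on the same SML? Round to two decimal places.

9.69%

MRP = (11.60% − 3.65%) / (2.25 − 0.18) = 3.8406%
R_f = 3.65% − 0.18 × 3.8406% = 2.9587%
β_Bellamy = Cov / Var(R_m) = 0.04691 / 0.02676 = 1.7530
E(R_Bellamy) = R_f + β × MRP = 2.9587% + 1.7530 × 3.8406% = 9.69%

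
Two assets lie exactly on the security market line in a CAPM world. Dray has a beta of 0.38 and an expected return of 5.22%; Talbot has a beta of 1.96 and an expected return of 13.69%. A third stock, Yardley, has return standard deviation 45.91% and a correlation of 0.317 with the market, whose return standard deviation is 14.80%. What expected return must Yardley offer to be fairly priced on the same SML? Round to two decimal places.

8.45%

MRP = (13.69% − 5.22%) / (1.96 − 0.38) = 5.3608%
R_f = 5.22% − 0.38 × 5.3608% = 3.1829%
β_Yardley = ρ·σ_i/σ_m = 0.317 × 45.91 / 14.80 = 0.9833
E(R_Yardley) = R_f + β × MRP = 3.1829% + 0.9833 × 5.3608% = 8.45%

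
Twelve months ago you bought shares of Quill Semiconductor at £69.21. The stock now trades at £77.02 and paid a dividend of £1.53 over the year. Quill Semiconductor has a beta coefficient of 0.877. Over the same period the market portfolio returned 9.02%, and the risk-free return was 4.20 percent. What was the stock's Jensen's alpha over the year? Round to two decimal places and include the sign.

Realised HPR = (P1 + D1 − P0) / P0 = (77.02 + 1.53 − 69.21) / 69.21 = 9.34 / 69.21 = 13.4952%
MRP = 9.02% − 4.20% = 4.82%
CAPM required = R_f + β·MRP = 4.20% + 0.877 × 4.82% = 8.42714%
α = realised − required = 13.4952% − 8.42714% = +5.07%

+5.07%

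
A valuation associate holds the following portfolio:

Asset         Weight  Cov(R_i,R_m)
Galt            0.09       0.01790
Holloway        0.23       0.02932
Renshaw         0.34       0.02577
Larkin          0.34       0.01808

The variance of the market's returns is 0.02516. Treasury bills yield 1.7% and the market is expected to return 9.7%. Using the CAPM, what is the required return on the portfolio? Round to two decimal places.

β_Galt = 0.01790 / 0.02516 = 0.7114
β_Holloway = 0.02932 / 0.02516 = 1.1653
β_Renshaw = 0.02577 / 0.02516 = 1.0242
β_Larkin = 0.01808 / 0.02516 = 0.7186
β_P = Σ w_i β_i = 0.09×0.7114 + 0.23×1.1653 + 0.34×1.0242 + 0.34×0.7186 = 0.9246
MRP = 9.7% − 1.7% = 8.00%
E(R_P) = R_f + β_P × MRP = 1.7% + 0.9246 × 8.0% = 9.10%

9.10%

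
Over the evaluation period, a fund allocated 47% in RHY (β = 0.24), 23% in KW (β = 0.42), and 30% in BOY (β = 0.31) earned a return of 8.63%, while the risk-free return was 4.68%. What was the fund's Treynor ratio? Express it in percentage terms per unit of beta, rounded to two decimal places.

13.06%

β_P = 0.47×0.24 + 0.23×0.42 + 0.30×0.31 = 0.3024
Treynor = (R_P − R_f) / β_P = (8.63% − 4.68%) / 0.3024 = 3.95% / 0.3024 = 13.06%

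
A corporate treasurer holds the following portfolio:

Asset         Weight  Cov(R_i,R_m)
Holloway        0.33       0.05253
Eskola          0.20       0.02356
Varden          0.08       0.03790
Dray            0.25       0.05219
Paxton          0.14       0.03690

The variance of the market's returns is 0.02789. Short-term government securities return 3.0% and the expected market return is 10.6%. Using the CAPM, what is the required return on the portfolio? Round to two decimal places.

β_Holloway = 0.05253 / 0.02789 = 1.8835
β_Eskola = 0.02356 / 0.02789 = 0.8447
β_Varden = 0.03790 / 0.02789 = 1.3589
β_Dray = 0.05219 / 0.02789 = 1.8713
β_Paxton = 0.03690 / 0.02789 = 1.3231
β_P = Σ w_i β_i = 0.33×1.8835 + 0.20×0.8447 + 0.08×1.3589 + 0.25×1.8713 + 0.14×1.3231 = 1.5523
MRP = 10.6% − 3.0% = 7.60%
E(R_P) = R_f + β_P × MRP = 3.0% + 1.5523 × 7.6% = 14.80%

14.80%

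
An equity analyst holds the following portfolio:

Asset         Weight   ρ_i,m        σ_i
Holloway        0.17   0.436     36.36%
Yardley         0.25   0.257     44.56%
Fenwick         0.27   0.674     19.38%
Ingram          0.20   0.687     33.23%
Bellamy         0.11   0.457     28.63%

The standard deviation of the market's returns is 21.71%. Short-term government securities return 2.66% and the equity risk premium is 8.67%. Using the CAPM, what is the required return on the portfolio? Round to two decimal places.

β_Holloway = 0.436 × 36.36% / 21.71% = 0.7302
β_Yardley = 0.257 × 44.56% / 21.71% = 0.5275
β_Fenwick = 0.674 × 19.38% / 21.71% = 0.6017
β_Ingram = 0.687 × 33.23% / 21.71% = 1.0515
β_Bellamy = 0.457 × 28.63% / 21.71% = 0.6027
β_P = Σ w_i β_i = 0.17×0.7302 + 0.25×0.5275 + 0.27×0.6017 + 0.20×1.0515 + 0.11×0.6027 = 0.6951
E(R_P) = R_f + β_P × MRP = 2.66% + 0.6951 × 8.67% = 8.69%

8.69%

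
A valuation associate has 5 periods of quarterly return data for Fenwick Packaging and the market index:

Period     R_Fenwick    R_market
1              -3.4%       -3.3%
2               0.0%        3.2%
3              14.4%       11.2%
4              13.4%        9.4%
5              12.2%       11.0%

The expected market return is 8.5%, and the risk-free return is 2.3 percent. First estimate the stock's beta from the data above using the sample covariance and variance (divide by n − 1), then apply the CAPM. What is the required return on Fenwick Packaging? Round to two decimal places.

10.26%

Mean R_i = (-3.4 + 0.0 + 14.4 + 13.4 + 12.2) / 5 = 7.3200%
Mean R_m = (-3.3 + 3.2 + 11.2 + 9.4 + 11.0) / 5 = 6.3000%
Σ(R_i − R̄_i)(R_m − R̄_m) = 202.0800  ⇒  Cov = 202.0800 / 4 = 50.5200
Σ(R_m − R̄_m)² = 157.4800  ⇒  Var(R_m) = 157.4800 / 4 = 39.3700
β = Cov / Var(R_m) = 50.5200 / 39.3700 = 1.2832
MRP = 8.5% − 2.3% = 6.20%
E(R) = R_f + β × MRP = 2.3% + 1.2832 × 6.2% = 10.26%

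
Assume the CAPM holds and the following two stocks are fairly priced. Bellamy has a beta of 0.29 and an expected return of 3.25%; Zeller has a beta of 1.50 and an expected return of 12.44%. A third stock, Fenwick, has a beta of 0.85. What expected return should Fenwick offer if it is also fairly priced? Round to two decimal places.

7.50%

MRP (SML slope) = (12.44% − 3.25%) / (1.50 − 0.29) = 9.19% / 1.21 = 7.5950%
R_f (intercept) = 3.25% − 0.29 × 7.5950% = 1.0475%
E(R_Fenwick) = R_f + β × MRP = 1.0475% + 0.85 × 7.5950% = 7.50%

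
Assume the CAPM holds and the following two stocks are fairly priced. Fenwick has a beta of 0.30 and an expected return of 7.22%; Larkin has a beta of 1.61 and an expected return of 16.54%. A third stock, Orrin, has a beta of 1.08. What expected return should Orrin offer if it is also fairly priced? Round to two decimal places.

MRP (SML slope) = (16.54% − 7.22%) / (1.61 − 0.30) = 9.32% / 1.31 = 7.1145%
R_f (intercept) = 7.22% − 0.30 × 7.1145% = 5.0857%
E(R_Orrin) = R_f + β × MRP = 5.0857% + 1.08 × 7.1145% = 12.77%

12.77%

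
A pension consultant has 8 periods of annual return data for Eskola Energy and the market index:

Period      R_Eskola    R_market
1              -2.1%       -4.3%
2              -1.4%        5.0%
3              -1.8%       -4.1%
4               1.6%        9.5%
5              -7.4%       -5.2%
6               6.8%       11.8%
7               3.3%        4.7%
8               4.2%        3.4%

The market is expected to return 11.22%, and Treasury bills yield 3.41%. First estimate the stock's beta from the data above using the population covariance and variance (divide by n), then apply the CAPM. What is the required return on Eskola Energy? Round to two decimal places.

7.75%

Mean R_i = (-2.1 − 1.4 − 1.8 + 1.6 − 7.4 + 6.8 + 3.3 + 4.2) / 8 = 0.4000%
Mean R_m = (-4.3 + 5.0 − 4.1 + 9.5 − 5.2 + 11.8 + 4.7 + 3.4) / 8 = 2.6000%
Σ(R_i − R̄_i)(R_m − R̄_m) = 164.8000  ⇒  Cov = 164.8000 / 8 = 20.6000
Σ(R_m − R̄_m)² = 296.4000  ⇒  Var(R_m) = 296.4000 / 8 = 37.0500
β = Cov / Var(R_m) = 20.6000 / 37.0500 = 0.5560
MRP = 11.22% − 3.41% = 7.81%
E(R) = R_f + β × MRP = 3.41% + 0.5560 × 7.81% = 7.75%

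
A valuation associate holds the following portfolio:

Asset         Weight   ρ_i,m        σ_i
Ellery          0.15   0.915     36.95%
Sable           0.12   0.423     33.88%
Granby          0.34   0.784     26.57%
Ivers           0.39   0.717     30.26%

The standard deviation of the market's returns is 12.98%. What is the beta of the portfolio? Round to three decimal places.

β_Ellery = 0.915 × 36.95% / 12.98% = 2.6047
β_Sable = 0.423 × 33.88% / 12.98% = 1.1041
β_Granby = 0.784 × 26.57% / 12.98% = 1.6048
β_Ivers = 0.717 × 30.26% / 12.98% = 1.6715
β_P = Σ w_i β_i = 0.15×2.6047 + 0.12×1.1041 + 0.34×1.6048 + 0.39×1.6715 = 1.7207

1.721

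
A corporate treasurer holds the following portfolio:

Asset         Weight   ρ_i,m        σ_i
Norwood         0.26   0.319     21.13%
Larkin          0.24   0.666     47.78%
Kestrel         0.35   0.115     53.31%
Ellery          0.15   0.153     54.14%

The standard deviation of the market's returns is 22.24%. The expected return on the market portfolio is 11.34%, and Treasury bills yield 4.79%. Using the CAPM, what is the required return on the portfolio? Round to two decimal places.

8.55%

β_Norwood = 0.319 × 21.13% / 22.24% = 0.3031
β_Larkin = 0.666 × 47.78% / 22.24% = 1.4308
β_Kestrel = 0.115 × 53.31% / 22.24% = 0.2757
β_Ellery = 0.153 × 54.14% / 22.24% = 0.3725
β_P = Σ w_i β_i = 0.26×0.3031 + 0.24×1.4308 + 0.35×0.2757 + 0.15×0.3725 = 0.5746
MRP = 11.34% − 4.79% = 6.55%
E(R_P) = R_f + β_P × MRP = 4.79% + 0.5746 × 6.55% = 8.55%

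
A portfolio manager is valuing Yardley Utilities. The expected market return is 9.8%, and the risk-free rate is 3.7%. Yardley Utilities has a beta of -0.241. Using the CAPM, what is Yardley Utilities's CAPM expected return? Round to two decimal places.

Market risk premium = E(R_m) − R_f = 9.8% − 3.7% = 6.10%
E(R) = R_f + β × MRP = 3.7% + -0.241 × 6.1% = 2.23%

2.23%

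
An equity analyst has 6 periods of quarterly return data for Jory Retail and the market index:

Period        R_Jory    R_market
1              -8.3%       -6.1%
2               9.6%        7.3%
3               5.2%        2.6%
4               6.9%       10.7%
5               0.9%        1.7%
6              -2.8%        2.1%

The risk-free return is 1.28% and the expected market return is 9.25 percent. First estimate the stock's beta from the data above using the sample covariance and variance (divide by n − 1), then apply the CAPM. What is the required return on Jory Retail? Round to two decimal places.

Mean R_i = (-8.3 + 9.6 + 5.2 + 6.9 + 0.9 − 2.8) / 6 = 1.9167%
Mean R_m = (-6.1 + 7.3 + 2.6 + 10.7 + 1.7 + 2.1) / 6 = 3.0500%
Σ(R_i − R̄_i)(R_m − R̄_m) = 168.6350  ⇒  Cov = 168.6350 / 5 = 33.7270
Σ(R_m − R̄_m)² = 163.2350  ⇒  Var(R_m) = 163.2350 / 5 = 32.6470
β = Cov / Var(R_m) = 33.7270 / 32.6470 = 1.0331
MRP = 9.25% − 1.28% = 7.97%
E(R) = R_f + β × MRP = 1.28% + 1.0331 × 7.97% = 9.51%

9.51%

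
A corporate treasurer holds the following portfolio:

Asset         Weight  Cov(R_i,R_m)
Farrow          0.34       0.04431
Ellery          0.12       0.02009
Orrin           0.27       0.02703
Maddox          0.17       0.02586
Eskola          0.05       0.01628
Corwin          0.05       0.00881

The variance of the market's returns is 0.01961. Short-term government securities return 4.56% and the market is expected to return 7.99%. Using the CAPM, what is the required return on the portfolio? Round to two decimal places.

β_Farrow = 0.04431 / 0.01961 = 2.2596
β_Ellery = 0.02009 / 0.01961 = 1.0245
β_Orrin = 0.02703 / 0.01961 = 1.3784
β_Maddox = 0.02586 / 0.01961 = 1.3187
β_Eskola = 0.01628 / 0.01961 = 0.8302
β_Corwin = 0.00881 / 0.01961 = 0.4493
β_P = Σ w_i β_i = 0.34×2.2596 + 0.12×1.0245 + 0.27×1.3784 + 0.17×1.3187 + 0.05×0.8302 + 0.05×0.4493 = 1.5515
MRP = 7.99% − 4.56% = 3.43%
E(R_P) = R_f + β_P × MRP = 4.56% + 1.5515 × 3.43% = 9.88%

9.88%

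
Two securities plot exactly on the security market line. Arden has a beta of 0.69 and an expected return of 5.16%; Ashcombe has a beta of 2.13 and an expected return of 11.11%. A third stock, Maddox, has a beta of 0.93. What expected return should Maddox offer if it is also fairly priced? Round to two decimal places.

6.15%

MRP (SML slope) = (11.11% − 5.16%) / (2.13 − 0.69) = 5.95% / 1.44 = 4.1319%
R_f (intercept) = 5.16% − 0.69 × 4.1319% = 2.3090%
E(R_Maddox) = R_f + β × MRP = 2.3090% + 0.93 × 4.1319% = 6.15%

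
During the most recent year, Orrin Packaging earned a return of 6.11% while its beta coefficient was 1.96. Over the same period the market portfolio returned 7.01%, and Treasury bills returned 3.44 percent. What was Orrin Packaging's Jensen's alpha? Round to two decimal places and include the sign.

-4.33%

Market excess return = 7.01% − 3.44% = 3.57%
CAPM benchmark = R_f + β(R_m − R_f) = 3.44% + 1.96 × 3.57% = 10.4372%
α = actual − benchmark = 6.11% − 10.4372% = -4.33%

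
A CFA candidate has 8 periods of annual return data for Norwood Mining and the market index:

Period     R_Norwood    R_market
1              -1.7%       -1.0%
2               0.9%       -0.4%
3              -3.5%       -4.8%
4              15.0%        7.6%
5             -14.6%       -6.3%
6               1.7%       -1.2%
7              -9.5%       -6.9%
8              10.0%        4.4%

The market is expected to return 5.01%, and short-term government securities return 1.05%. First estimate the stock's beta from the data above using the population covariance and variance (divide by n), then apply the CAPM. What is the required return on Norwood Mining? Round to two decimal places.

Mean R_i = (-1.7 + 0.9 − 3.5 + 15.0 − 14.6 + 1.7 − 9.5 + 10.0) / 8 = -0.2125%
Mean R_m = (-1.0 − 0.4 − 4.8 + 7.6 − 6.3 − 1.2 − 6.9 + 4.4) / 8 = -1.0750%
Σ(R_i − R̄_i)(R_m − R̄_m) = 329.8025  ⇒  Cov = 329.8025 / 8 = 41.2253
Σ(R_m − R̄_m)² = 180.8150  ⇒  Var(R_m) = 180.8150 / 8 = 22.6019
β = Cov / Var(R_m) = 41.2253 / 22.6019 = 1.8240
MRP = 5.01% − 1.05% = 3.96%
E(R) = R_f + β × MRP = 1.05% + 1.8240 × 3.96% = 8.27%

8.27%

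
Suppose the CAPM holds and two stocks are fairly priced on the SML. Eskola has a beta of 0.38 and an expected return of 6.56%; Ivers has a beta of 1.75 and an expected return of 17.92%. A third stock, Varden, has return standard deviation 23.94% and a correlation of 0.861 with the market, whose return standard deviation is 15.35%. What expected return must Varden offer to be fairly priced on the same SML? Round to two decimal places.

14.54%

MRP = (17.92% − 6.56%) / (1.75 − 0.38) = 8.2920%
R_f = 6.56% − 0.38 × 8.2920% = 3.4090%
β_Varden = ρ·σ_i/σ_m = 0.861 × 23.94 / 15.35 = 1.3428
E(R_Varden) = R_f + β × MRP = 3.4090% + 1.3428 × 8.2920% = 14.54%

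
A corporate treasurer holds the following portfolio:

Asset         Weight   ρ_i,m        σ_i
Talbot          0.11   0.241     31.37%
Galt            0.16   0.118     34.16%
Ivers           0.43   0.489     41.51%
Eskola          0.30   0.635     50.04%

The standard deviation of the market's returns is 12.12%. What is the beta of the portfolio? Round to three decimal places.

1.629

β_Talbot = 0.241 × 31.37% / 12.12% = 0.6238
β_Galt = 0.118 × 34.16% / 12.12% = 0.3326
β_Ivers = 0.489 × 41.51% / 12.12% = 1.6748
β_Eskola = 0.635 × 50.04% / 12.12% = 2.6217
β_P = Σ w_i β_i = 0.11×0.6238 + 0.16×0.3326 + 0.43×1.6748 + 0.30×2.6217 = 1.6285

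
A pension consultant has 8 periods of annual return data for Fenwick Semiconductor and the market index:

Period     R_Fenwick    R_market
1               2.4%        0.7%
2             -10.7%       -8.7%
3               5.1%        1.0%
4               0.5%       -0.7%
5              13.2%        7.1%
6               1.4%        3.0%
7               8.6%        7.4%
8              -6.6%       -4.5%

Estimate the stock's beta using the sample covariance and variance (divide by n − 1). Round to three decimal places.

Mean R_i = (2.4 − 10.7 + 5.1 + 0.5 + 13.2 + 1.4 + 8.6 − 6.6) / 8 = 1.7375%
Mean R_m = (0.7 − 8.7 + 1.0 − 0.7 + 7.1 + 3.0 + 7.4 − 4.5) / 8 = 0.6625%
Σ(R_i − R̄_i)(R_m − R̄_m) = 281.5713  ⇒  Cov = 281.5713 / 7 = 40.2245
Σ(R_m − R̄_m)² = 208.5788  ⇒  Var(R_m) = 208.5788 / 7 = 29.7970
β = Cov / Var(R_m) = 40.2245 / 29.7970 = 1.3500

1.350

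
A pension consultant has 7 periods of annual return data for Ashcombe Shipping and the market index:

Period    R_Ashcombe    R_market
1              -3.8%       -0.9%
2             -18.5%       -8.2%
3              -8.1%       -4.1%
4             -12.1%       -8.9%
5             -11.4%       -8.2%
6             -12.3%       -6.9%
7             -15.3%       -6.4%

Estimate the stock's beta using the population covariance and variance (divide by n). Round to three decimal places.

1.338

Mean R_i = (-3.8 − 18.5 − 8.1 − 12.1 − 11.4 − 12.3 − 15.3) / 7 = -11.6429%
Mean R_m = (-0.9 − 8.2 − 4.1 − 8.9 − 8.2 − 6.9 − 6.4) / 7 = -6.2286%
Σ(R_i − R̄_i)(R_m − R̄_m) = 64.6614  ⇒  Cov = 64.6614 / 7 = 9.2373
Σ(R_m − R̄_m)² = 48.3143  ⇒  Var(R_m) = 48.3143 / 7 = 6.9020
β = Cov / Var(R_m) = 9.2373 / 6.9020 = 1.3384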